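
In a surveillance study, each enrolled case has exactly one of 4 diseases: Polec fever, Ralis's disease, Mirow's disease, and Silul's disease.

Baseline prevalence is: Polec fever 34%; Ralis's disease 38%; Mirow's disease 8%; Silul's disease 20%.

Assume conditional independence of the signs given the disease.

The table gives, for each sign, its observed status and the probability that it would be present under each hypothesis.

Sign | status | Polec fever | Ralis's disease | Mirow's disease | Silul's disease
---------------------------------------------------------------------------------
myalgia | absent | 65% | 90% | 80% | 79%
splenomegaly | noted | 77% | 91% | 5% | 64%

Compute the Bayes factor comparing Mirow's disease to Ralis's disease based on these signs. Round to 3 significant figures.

Take the product of per-sign likelihoods under each hypothesis (using 1 − P(present | H) for each absent sign), then divide.
  Mirow's disease: (1 − 0.80) × 0.05 = 0.01
  Ralis's disease: (1 − 0.90) × 0.91 = 0.091
Bayes factor = 0.01 / 0.091 ≈ 0.110

0.110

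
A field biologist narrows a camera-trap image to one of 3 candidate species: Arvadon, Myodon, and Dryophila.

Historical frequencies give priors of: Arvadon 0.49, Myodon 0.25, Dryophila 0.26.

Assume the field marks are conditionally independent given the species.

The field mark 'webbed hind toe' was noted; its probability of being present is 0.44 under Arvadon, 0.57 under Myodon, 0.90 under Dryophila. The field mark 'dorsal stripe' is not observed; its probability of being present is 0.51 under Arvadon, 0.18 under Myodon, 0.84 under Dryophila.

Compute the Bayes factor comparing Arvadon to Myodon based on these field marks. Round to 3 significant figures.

0.461

The Bayes factor is the ratio of the joint likelihoods of the field mark pattern under the two hypotheses (using 1 − P(present | H) for each absent field mark).
  Arvadon: 0.44 × (1 − 0.51) = 0.2156
  Myodon: 0.57 × (1 − 0.18) = 0.4674
Bayes factor = 0.2156 / 0.4674 ≈ 0.461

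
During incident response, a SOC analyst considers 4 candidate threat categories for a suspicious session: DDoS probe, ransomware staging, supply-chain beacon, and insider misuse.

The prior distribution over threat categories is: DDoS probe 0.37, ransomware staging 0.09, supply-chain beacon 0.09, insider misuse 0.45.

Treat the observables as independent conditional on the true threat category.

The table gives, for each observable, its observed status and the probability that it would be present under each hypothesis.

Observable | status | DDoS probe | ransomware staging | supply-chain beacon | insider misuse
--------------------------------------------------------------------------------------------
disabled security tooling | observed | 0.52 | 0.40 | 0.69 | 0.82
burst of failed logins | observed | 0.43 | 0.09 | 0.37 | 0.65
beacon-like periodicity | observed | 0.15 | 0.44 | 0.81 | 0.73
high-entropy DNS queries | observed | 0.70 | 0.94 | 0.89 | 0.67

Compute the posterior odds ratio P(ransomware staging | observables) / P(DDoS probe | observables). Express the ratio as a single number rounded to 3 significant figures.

0.154

The normalizing constant cancels in an odds ratio, so compute prior × likelihood for the two hypotheses only:
  ransomware staging: 0.09 × 0.40 × 0.09 × 0.44 × 0.94 = 0.0013401
  DDoS probe: 0.37 × 0.52 × 0.43 × 0.15 × 0.70 = 0.0086869
Posterior odds = 0.0013401 / 0.0086869 ≈ 0.154.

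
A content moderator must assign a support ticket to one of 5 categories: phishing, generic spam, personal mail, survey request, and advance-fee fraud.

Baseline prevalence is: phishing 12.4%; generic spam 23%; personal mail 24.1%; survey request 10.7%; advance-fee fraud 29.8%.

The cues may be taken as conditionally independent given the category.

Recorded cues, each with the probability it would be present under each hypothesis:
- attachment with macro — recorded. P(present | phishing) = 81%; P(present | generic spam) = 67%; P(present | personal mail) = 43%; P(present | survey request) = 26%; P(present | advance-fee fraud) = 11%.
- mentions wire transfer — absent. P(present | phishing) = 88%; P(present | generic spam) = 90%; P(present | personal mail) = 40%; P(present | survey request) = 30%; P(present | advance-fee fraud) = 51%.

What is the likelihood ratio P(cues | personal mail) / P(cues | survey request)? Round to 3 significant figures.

Take the product of per-cue likelihoods under each hypothesis (using 1 − P(present | H) for each absent cue), then divide.
  personal mail: 0.43 × (1 − 0.40) = 0.258
  survey request: 0.26 × (1 − 0.30) = 0.182
Bayes factor = 0.258 / 0.182 ≈ 1.42

1.42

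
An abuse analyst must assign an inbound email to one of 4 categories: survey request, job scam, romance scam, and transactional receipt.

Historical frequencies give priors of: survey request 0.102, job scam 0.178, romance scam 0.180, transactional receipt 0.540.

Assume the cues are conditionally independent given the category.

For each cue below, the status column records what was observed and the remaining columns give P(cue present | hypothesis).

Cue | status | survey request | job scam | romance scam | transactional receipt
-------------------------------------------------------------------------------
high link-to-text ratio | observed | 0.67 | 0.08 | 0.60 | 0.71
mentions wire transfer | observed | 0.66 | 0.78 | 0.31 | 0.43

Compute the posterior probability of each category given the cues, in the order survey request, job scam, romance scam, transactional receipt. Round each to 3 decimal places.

0.177, 0.044, 0.132, 0.648

Multiply each prior by the joint likelihood of the cue pattern:
  survey request: 0.102 × 0.67 × 0.66 = 0.045104
  job scam: 0.178 × 0.08 × 0.78 = 0.011107
  romance scam: 0.180 × 0.60 × 0.31 = 0.03348
  transactional receipt: 0.540 × 0.71 × 0.43 = 0.16486
Normalizing constant Z = 0.045104 + 0.011107 + 0.03348 + 0.16486 = 0.25455.
P(survey request | evidence) = 0.045104 / 0.25455 ≈ 0.177
P(job scam | evidence) = 0.011107 / 0.25455 ≈ 0.044
P(romance scam | evidence) = 0.03348 / 0.25455 ≈ 0.132
P(transactional receipt | evidence) = 0.16486 / 0.25455 ≈ 0.648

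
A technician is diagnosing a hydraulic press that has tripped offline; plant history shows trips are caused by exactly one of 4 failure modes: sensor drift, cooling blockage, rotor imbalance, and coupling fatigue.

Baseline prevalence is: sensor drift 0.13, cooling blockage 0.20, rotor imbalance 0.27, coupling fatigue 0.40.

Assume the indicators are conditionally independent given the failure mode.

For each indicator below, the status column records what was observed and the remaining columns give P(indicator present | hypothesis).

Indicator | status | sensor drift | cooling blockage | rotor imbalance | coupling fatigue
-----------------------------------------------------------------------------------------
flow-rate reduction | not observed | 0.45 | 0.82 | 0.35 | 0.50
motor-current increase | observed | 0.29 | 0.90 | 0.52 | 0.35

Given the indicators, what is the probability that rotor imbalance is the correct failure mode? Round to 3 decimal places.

Multiply each prior by the joint likelihood of the indicator pattern (using 1 − P(present | H) for each absent indicator):
  sensor drift: 0.13 × (1 − 0.45) × 0.29 = 0.020735
  cooling blockage: 0.20 × (1 − 0.82) × 0.90 = 0.0324
  rotor imbalance: 0.27 × (1 − 0.35) × 0.52 = 0.09126
  coupling fatigue: 0.40 × (1 − 0.50) × 0.35 = 0.07
Marginal likelihood of the evidence = 0.2144.
P(rotor imbalance | evidence) = 0.09126 / 0.2144 ≈ 0.426.

0.426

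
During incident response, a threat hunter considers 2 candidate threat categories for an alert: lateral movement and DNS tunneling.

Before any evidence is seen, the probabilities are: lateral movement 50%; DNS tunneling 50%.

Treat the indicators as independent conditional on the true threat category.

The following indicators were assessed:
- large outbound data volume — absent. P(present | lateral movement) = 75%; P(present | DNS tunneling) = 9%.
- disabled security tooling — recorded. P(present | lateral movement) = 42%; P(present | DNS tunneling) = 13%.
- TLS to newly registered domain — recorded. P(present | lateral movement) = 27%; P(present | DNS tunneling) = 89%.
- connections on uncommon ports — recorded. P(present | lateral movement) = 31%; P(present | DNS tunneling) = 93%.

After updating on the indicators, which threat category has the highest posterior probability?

DNS tunneling

For each hypothesis, the unnormalized posterior weight is prior × product of the indicator likelihoods (using 1 − P(present | H) for each absent indicator):
  lateral movement: 0.50 × (1 − 0.75) × 0.42 × 0.27 × 0.31 = 0.0043942
  DNS tunneling: 0.50 × (1 − 0.09) × 0.13 × 0.89 × 0.93 = 0.048958
The unnormalized weights sum to 0.053353.
P(lateral movement | evidence) ≈ 0.0043942 / 0.053353 ≈ 0.082
P(DNS tunneling | evidence) ≈ 0.048958 / 0.053353 ≈ 0.918
The largest is 0.918, so DNS tunneling is most probable.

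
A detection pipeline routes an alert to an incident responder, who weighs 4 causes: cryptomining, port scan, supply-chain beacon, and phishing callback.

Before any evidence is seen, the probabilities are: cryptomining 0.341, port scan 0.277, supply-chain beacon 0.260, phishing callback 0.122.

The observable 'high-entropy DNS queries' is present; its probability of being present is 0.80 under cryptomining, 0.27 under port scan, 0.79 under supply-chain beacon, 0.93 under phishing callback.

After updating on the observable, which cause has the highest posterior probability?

cryptomining

Multiply each prior by the likelihood of the observable:
  cryptomining: 0.341 × 0.80 = 0.2728
  port scan: 0.277 × 0.27 = 0.07479
  supply-chain beacon: 0.260 × 0.79 = 0.2054
  phishing callback: 0.122 × 0.93 = 0.11346
Marginal likelihood of the evidence = 0.66645.
P(cryptomining | evidence) ≈ 0.2728 / 0.66645 ≈ 0.409
P(port scan | evidence) ≈ 0.07479 / 0.66645 ≈ 0.112
P(supply-chain beacon | evidence) ≈ 0.2054 / 0.66645 ≈ 0.308
P(phishing callback | evidence) ≈ 0.11346 / 0.66645 ≈ 0.170
The largest is 0.409, so cryptomining is most probable.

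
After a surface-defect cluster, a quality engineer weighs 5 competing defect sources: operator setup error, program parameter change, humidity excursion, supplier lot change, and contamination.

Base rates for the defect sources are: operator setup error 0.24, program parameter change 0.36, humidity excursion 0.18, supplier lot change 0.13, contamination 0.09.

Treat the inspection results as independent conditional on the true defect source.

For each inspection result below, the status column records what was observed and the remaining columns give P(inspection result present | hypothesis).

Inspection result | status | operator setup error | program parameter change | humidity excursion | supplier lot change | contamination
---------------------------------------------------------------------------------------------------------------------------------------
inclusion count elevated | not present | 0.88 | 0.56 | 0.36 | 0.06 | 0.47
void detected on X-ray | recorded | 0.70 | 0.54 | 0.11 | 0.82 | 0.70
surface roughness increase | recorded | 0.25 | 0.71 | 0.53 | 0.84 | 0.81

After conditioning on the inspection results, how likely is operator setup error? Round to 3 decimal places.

0.027

For each hypothesis, the unnormalized posterior weight is prior × product of the inspection result likelihoods (using 1 − P(present | H) for each absent inspection result):
  operator setup error: 0.24 × (1 − 0.88) × 0.70 × 0.25 = 0.00504
  program parameter change: 0.36 × (1 − 0.56) × 0.54 × 0.71 = 0.060731
  humidity excursion: 0.18 × (1 − 0.36) × 0.11 × 0.53 = 0.0067162
  supplier lot change: 0.13 × (1 − 0.06) × 0.82 × 0.84 = 0.084171
  contamination: 0.09 × (1 − 0.47) × 0.70 × 0.81 = 0.027046
The unnormalized weights sum to 0.1837.
P(operator setup error | evidence) = 0.00504 / 0.1837 ≈ 0.027.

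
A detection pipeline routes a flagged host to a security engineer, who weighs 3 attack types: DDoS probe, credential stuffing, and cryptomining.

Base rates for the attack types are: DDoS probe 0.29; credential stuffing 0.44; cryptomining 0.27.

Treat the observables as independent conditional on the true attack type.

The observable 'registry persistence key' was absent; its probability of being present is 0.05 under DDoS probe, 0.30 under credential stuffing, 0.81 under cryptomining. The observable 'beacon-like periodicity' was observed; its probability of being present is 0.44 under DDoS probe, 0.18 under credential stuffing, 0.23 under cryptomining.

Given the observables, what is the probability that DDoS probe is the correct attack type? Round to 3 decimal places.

By Bayes' rule with conditional independence, the unnormalized weight for each hypothesis is prior × ∏ likelihoods (using 1 − P(present | H) for each absent observable):
  DDoS probe: 0.29 × (1 − 0.05) × 0.44 = 0.12122
  credential stuffing: 0.44 × (1 − 0.30) × 0.18 = 0.05544
  cryptomining: 0.27 × (1 − 0.81) × 0.23 = 0.011799
The unnormalized weights sum to 0.18846.
P(DDoS probe | evidence) = 0.12122 / 0.18846 ≈ 0.643.

0.643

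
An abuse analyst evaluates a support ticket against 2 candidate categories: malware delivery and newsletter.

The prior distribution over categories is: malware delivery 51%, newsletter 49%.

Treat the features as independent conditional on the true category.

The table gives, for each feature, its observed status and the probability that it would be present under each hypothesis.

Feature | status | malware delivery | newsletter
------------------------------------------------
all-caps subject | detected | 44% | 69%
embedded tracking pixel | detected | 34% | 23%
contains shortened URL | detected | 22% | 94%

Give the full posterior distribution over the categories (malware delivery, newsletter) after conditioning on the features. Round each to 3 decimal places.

By Bayes' rule with conditional independence, the unnormalized weight for each hypothesis is prior × ∏ likelihoods:
  malware delivery: 0.51 × 0.44 × 0.34 × 0.22 = 0.016785
  newsletter: 0.49 × 0.69 × 0.23 × 0.94 = 0.073097
Marginal likelihood of the evidence = 0.089882.
P(malware delivery | evidence) = 0.016785 / 0.089882 ≈ 0.187
P(newsletter | evidence) = 0.073097 / 0.089882 ≈ 0.813

0.187, 0.813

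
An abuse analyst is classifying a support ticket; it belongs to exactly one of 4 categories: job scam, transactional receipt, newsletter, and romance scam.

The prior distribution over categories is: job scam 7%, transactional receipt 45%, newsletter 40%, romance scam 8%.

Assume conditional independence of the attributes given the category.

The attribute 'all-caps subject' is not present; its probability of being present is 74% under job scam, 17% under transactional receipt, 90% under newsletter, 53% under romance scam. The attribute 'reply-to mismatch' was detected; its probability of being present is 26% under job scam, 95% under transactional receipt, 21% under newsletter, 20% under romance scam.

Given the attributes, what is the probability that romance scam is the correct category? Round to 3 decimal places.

0.020

For each hypothesis, the unnormalized posterior weight is prior × product of the attribute likelihoods (using 1 − P(present | H) for each absent attribute):
  job scam: 0.07 × (1 − 0.74) × 0.26 = 0.004732
  transactional receipt: 0.45 × (1 − 0.17) × 0.95 = 0.35483
  newsletter: 0.40 × (1 − 0.90) × 0.21 = 0.0084
  romance scam: 0.08 × (1 − 0.53) × 0.20 = 0.00752
Marginal likelihood of the evidence = 0.37548.
P(romance scam | evidence) = 0.00752 / 0.37548 ≈ 0.020.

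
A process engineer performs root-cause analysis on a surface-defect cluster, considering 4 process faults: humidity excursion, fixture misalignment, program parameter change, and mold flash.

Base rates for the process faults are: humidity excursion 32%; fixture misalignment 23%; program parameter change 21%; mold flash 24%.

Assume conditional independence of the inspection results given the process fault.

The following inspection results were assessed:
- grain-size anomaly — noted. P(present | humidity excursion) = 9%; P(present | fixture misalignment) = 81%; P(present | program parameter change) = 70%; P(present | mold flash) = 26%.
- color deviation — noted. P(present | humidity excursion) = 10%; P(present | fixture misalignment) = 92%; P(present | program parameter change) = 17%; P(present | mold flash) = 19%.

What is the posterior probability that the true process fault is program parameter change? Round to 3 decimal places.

0.118

For each hypothesis, the unnormalized posterior weight is prior × product of the inspection result likelihoods:
  humidity excursion: 0.32 × 0.09 × 0.10 = 0.00288
  fixture misalignment: 0.23 × 0.81 × 0.92 = 0.1714
  program parameter change: 0.21 × 0.70 × 0.17 = 0.02499
  mold flash: 0.24 × 0.26 × 0.19 = 0.011856
Normalizing constant Z = 0.00288 + 0.1714 + 0.02499 + 0.011856 = 0.21112.
P(program parameter change | evidence) = 0.02499 / 0.21112 ≈ 0.118.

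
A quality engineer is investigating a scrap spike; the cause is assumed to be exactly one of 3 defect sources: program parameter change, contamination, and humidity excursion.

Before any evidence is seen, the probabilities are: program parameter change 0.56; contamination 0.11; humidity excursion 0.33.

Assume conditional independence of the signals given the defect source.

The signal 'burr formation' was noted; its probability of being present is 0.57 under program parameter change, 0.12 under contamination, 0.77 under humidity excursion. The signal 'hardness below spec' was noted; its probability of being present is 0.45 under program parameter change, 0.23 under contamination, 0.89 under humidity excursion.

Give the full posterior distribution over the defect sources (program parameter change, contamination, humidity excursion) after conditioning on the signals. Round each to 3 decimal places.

0.385, 0.008, 0.607

By Bayes' rule with conditional independence, the unnormalized weight for each hypothesis is prior × ∏ likelihoods:
  program parameter change: 0.56 × 0.57 × 0.45 = 0.14364
  contamination: 0.11 × 0.12 × 0.23 = 0.003036
  humidity excursion: 0.33 × 0.77 × 0.89 = 0.22615
Marginal likelihood of the evidence = 0.37282.
P(program parameter change | evidence) = 0.14364 / 0.37282 ≈ 0.385
P(contamination | evidence) = 0.003036 / 0.37282 ≈ 0.008
P(humidity excursion | evidence) = 0.22615 / 0.37282 ≈ 0.607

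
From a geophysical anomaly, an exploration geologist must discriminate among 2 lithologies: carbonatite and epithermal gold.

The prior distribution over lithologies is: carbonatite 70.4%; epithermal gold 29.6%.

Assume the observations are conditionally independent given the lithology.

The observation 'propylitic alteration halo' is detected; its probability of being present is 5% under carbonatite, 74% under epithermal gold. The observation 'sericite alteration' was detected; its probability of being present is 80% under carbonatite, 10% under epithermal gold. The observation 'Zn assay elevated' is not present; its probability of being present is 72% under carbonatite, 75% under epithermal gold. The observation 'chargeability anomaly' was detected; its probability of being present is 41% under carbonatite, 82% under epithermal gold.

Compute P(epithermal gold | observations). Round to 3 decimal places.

0.581

By Bayes' rule with conditional independence, the unnormalized weight for each hypothesis is prior × ∏ likelihoods (using 1 − P(present | H) for each absent observation):
  carbonatite: 0.704 × 0.05 × 0.80 × (1 − 0.72) × 0.41 = 0.0032328
  epithermal gold: 0.296 × 0.74 × 0.10 × (1 − 0.75) × 0.82 = 0.0044903
Marginal likelihood of the evidence = 0.0077231.
P(epithermal gold | evidence) = 0.0044903 / 0.0077231 ≈ 0.581.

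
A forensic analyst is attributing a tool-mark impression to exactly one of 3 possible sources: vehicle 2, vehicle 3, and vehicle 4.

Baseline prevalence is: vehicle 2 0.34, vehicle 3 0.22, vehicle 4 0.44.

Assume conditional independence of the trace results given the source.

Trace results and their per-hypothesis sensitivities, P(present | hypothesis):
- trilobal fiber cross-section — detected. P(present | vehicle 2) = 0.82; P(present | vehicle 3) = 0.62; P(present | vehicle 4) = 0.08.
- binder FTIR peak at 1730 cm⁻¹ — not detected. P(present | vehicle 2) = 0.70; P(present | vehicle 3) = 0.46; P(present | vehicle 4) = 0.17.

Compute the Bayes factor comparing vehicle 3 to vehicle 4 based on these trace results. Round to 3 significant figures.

The Bayes factor is the ratio of the joint likelihoods of the trace result pattern under the two hypotheses (using 1 − P(present | H) for each absent trace result).
  vehicle 3: 0.62 × (1 − 0.46) = 0.3348
  vehicle 4: 0.08 × (1 − 0.17) = 0.0664
Bayes factor = 0.3348 / 0.0664 ≈ 5.04

5.04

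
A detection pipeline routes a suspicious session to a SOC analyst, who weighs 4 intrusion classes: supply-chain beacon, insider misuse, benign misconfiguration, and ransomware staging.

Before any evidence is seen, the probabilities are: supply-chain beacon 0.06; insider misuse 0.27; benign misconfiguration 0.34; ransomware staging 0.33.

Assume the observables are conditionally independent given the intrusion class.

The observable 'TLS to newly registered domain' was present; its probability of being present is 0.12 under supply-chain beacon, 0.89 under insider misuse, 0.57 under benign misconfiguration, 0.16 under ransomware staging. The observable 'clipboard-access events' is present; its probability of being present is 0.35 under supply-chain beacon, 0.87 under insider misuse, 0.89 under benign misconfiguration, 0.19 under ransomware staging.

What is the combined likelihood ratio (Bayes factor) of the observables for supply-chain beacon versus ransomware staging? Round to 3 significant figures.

1.38

Joint likelihood of the observable pattern under each hypothesis:
  supply-chain beacon: 0.12 × 0.35 = 0.042
  ransomware staging: 0.16 × 0.19 = 0.0304
Bayes factor = 0.042 / 0.0304 ≈ 1.38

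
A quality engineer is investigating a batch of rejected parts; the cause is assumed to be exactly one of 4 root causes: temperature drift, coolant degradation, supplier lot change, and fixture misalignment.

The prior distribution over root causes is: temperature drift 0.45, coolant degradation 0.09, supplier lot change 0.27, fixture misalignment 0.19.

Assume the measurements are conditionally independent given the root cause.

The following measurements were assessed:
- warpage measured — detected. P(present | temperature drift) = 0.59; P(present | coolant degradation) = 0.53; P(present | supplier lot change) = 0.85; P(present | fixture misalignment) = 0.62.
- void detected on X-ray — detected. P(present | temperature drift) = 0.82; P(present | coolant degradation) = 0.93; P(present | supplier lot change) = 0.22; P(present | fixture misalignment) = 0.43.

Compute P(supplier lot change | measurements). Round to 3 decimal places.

By Bayes' rule with conditional independence, the unnormalized weight for each hypothesis is prior × ∏ likelihoods:
  temperature drift: 0.45 × 0.59 × 0.82 = 0.21771
  coolant degradation: 0.09 × 0.53 × 0.93 = 0.044361
  supplier lot change: 0.27 × 0.85 × 0.22 = 0.05049
  fixture misalignment: 0.19 × 0.62 × 0.43 = 0.050654
Marginal likelihood of the evidence = 0.36322.
P(supplier lot change | evidence) = 0.05049 / 0.36322 ≈ 0.139.

0.139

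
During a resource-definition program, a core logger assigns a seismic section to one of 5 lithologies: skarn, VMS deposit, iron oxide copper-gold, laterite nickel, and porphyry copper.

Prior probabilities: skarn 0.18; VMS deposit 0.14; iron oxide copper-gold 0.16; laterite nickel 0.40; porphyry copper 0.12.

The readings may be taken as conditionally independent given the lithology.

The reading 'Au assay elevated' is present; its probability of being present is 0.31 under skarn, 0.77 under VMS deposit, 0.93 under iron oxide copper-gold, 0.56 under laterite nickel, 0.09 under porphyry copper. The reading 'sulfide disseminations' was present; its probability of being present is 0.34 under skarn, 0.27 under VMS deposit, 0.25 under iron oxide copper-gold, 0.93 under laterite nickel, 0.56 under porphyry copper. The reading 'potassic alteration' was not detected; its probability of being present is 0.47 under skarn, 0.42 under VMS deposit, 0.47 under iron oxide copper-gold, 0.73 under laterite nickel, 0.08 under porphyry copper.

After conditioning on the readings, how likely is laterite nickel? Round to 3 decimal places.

Multiply each prior by the joint likelihood of the reading pattern (using 1 − P(present | H) for each absent reading):
  skarn: 0.18 × 0.31 × 0.34 × (1 − 0.47) = 0.010055
  VMS deposit: 0.14 × 0.77 × 0.27 × (1 − 0.42) = 0.016881
  iron oxide copper-gold: 0.16 × 0.93 × 0.25 × (1 − 0.47) = 0.019716
  laterite nickel: 0.40 × 0.56 × 0.93 × (1 − 0.73) = 0.056246
  porphyry copper: 0.12 × 0.09 × 0.56 × (1 − 0.08) = 0.0055642
Normalizing constant Z = 0.010055 + 0.016881 + 0.019716 + 0.056246 + 0.0055642 = 0.10846.
P(laterite nickel | evidence) = 0.056246 / 0.10846 ≈ 0.519.

0.519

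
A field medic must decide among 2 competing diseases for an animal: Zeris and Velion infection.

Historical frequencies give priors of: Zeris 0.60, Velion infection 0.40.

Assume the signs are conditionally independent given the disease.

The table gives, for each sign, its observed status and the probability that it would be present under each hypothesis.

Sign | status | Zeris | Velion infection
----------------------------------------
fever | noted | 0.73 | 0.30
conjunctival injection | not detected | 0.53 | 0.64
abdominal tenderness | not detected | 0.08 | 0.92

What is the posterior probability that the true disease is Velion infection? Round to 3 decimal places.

0.018

For each hypothesis, the unnormalized posterior weight is prior × product of the sign likelihoods (using 1 − P(present | H) for each absent sign):
  Zeris: 0.60 × 0.73 × (1 − 0.53) × (1 − 0.08) = 0.18939
  Velion infection: 0.40 × 0.30 × (1 − 0.64) × (1 − 0.92) = 0.003456
The unnormalized weights sum to 0.19285.
P(Velion infection | evidence) = 0.003456 / 0.19285 ≈ 0.018.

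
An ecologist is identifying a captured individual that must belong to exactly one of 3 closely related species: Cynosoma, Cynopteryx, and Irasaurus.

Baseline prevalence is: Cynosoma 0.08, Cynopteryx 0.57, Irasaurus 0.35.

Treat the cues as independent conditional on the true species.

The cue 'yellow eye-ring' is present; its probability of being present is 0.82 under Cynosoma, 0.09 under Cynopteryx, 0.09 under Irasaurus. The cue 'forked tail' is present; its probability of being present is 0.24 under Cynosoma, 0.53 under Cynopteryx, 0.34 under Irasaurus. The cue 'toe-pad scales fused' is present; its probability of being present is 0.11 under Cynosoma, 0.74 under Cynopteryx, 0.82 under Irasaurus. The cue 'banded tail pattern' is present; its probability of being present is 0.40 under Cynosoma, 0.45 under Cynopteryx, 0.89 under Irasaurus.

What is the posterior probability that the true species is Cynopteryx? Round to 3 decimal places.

For each hypothesis, the unnormalized posterior weight is prior × product of the cue likelihoods:
  Cynosoma: 0.08 × 0.82 × 0.24 × 0.11 × 0.40 = 0.00069274
  Cynopteryx: 0.57 × 0.09 × 0.53 × 0.74 × 0.45 = 0.0090539
  Irasaurus: 0.35 × 0.09 × 0.34 × 0.82 × 0.89 = 0.0078162
The unnormalized weights sum to 0.017563.
P(Cynopteryx | evidence) = 0.0090539 / 0.017563 ≈ 0.516.

0.516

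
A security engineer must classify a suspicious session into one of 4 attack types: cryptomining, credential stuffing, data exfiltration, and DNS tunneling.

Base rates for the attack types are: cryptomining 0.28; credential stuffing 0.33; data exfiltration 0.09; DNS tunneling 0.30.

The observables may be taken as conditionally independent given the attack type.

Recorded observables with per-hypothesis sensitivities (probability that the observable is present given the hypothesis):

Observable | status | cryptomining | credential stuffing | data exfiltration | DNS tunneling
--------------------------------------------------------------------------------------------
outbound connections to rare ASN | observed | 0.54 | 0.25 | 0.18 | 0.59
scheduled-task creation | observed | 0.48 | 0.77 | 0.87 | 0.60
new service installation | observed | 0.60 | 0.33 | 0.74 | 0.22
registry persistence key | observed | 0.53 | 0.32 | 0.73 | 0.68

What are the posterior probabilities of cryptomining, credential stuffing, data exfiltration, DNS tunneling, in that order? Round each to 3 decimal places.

For each hypothesis, the unnormalized posterior weight is prior × product of the observable likelihoods:
  cryptomining: 0.28 × 0.54 × 0.48 × 0.60 × 0.53 = 0.023079
  credential stuffing: 0.33 × 0.25 × 0.77 × 0.33 × 0.32 = 0.0067082
  data exfiltration: 0.09 × 0.18 × 0.87 × 0.74 × 0.73 = 0.0076136
  DNS tunneling: 0.30 × 0.59 × 0.60 × 0.22 × 0.68 = 0.015888
Normalizing constant Z = 0.023079 + 0.0067082 + 0.0076136 + 0.015888 = 0.053289.
P(cryptomining | evidence) = 0.023079 / 0.053289 ≈ 0.433
P(credential stuffing | evidence) = 0.0067082 / 0.053289 ≈ 0.126
P(data exfiltration | evidence) = 0.0076136 / 0.053289 ≈ 0.143
P(DNS tunneling | evidence) = 0.015888 / 0.053289 ≈ 0.298

0.433, 0.126, 0.143, 0.298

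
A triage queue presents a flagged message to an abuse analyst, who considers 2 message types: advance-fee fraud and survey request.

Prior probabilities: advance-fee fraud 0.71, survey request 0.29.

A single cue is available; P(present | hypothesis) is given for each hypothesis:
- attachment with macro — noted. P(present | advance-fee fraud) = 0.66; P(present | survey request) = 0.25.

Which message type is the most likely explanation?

Multiply each prior by the likelihood of the cue:
  advance-fee fraud: 0.71 × 0.66 = 0.4686
  survey request: 0.29 × 0.25 = 0.0725
Marginal likelihood of the evidence = 0.5411.
P(advance-fee fraud | evidence) ≈ 0.4686 / 0.5411 ≈ 0.866
P(survey request | evidence) ≈ 0.0725 / 0.5411 ≈ 0.134
The largest is 0.866, so advance-fee fraud is most probable.

advance-fee fraud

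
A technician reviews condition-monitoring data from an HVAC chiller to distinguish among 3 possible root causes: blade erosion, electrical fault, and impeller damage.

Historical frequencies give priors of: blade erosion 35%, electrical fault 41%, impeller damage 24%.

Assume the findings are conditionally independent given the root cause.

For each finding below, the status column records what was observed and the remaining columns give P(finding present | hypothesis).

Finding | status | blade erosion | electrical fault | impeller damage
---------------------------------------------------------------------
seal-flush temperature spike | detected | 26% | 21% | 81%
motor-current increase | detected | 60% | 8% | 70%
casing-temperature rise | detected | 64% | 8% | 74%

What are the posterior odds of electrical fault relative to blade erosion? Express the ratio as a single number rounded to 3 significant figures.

Unnormalized posterior weight (prior times the finding likelihoods) for each of the two hypotheses:
  electrical fault: 0.41 × 0.21 × 0.08 × 0.08 = 0.00055104
  blade erosion: 0.35 × 0.26 × 0.60 × 0.64 = 0.034944
Posterior odds = 0.00055104 / 0.034944 ≈ 0.0158.

0.0158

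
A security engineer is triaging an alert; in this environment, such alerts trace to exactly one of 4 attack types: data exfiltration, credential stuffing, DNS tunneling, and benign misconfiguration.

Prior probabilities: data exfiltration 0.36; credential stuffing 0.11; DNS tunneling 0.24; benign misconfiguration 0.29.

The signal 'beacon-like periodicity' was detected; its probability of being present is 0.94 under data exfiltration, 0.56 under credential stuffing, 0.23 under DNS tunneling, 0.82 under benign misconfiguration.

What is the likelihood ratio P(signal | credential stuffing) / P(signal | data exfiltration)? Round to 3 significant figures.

Likelihood of this signal under each hypothesis:
  credential stuffing: 0.56
  data exfiltration: 0.94
Bayes factor = 0.56 / 0.94 ≈ 0.596

0.596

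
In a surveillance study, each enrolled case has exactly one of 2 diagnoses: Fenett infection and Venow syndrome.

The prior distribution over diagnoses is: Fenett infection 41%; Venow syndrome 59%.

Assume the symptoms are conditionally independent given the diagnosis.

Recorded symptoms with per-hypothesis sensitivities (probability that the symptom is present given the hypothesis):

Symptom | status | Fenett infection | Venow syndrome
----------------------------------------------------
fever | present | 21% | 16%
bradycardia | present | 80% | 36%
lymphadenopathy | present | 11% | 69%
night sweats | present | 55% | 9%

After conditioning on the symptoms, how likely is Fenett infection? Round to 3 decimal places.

By Bayes' rule with conditional independence, the unnormalized weight for each hypothesis is prior × ∏ likelihoods:
  Fenett infection: 0.41 × 0.21 × 0.80 × 0.11 × 0.55 = 0.0041672
  Venow syndrome: 0.59 × 0.16 × 0.36 × 0.69 × 0.09 = 0.0021104
Normalizing constant Z = 0.0041672 + 0.0021104 = 0.0062776.
P(Fenett infection | evidence) = 0.0041672 / 0.0062776 ≈ 0.664.

0.664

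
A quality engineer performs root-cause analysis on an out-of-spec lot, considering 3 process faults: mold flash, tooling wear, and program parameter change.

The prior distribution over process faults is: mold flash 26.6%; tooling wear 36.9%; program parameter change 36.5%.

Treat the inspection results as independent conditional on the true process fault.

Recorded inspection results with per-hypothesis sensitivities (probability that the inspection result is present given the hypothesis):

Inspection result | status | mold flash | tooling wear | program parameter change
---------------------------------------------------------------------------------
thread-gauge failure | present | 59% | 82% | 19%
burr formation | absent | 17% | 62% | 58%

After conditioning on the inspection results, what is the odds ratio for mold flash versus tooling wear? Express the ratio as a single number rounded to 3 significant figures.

1.13

The normalizing constant cancels in an odds ratio, so compute prior × likelihood for the two hypotheses only (using 1 − P(present | H) for each absent inspection result):
  mold flash: 0.266 × 0.59 × (1 − 0.17) = 0.13026
  tooling wear: 0.369 × 0.82 × (1 − 0.62) = 0.11498
Posterior odds = 0.13026 / 0.11498 ≈ 1.13.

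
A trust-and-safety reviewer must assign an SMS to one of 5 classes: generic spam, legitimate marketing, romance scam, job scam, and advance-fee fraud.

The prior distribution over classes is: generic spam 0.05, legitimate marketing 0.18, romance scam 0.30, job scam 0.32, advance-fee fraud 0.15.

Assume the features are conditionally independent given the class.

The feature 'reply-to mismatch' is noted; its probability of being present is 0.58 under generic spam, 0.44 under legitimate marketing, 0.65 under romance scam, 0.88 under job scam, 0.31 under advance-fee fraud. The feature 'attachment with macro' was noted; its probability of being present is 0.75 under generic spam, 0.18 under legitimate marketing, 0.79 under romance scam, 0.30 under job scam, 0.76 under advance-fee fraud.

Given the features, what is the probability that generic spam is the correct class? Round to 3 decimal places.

0.070

For each hypothesis, the unnormalized posterior weight is prior × product of the feature likelihoods:
  generic spam: 0.05 × 0.58 × 0.75 = 0.02175
  legitimate marketing: 0.18 × 0.44 × 0.18 = 0.014256
  romance scam: 0.30 × 0.65 × 0.79 = 0.15405
  job scam: 0.32 × 0.88 × 0.30 = 0.08448
  advance-fee fraud: 0.15 × 0.31 × 0.76 = 0.03534
The unnormalized weights sum to 0.30988.
P(generic spam | evidence) = 0.02175 / 0.30988 ≈ 0.070.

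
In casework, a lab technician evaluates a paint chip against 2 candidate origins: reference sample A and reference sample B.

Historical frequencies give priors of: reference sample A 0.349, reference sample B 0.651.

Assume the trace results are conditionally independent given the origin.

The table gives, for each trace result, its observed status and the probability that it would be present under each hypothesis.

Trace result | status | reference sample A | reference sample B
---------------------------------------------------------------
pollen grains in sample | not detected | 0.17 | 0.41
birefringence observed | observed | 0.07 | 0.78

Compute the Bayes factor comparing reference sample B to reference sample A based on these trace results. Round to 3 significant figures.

7.92

Joint likelihood of the trace result pattern under each hypothesis (using 1 − P(present | H) for each absent trace result):
  reference sample B: (1 − 0.41) × 0.78 = 0.4602
  reference sample A: (1 − 0.17) × 0.07 = 0.0581
Bayes factor = 0.4602 / 0.0581 ≈ 7.92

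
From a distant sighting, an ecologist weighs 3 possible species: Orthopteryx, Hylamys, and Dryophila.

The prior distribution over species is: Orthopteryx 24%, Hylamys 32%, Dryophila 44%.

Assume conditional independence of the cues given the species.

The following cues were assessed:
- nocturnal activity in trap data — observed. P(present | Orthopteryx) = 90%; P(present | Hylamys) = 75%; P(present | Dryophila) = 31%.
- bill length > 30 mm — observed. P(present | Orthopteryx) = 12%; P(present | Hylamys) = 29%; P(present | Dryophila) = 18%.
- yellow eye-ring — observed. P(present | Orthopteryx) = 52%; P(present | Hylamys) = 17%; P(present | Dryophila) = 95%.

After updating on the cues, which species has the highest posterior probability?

Dryophila

For each hypothesis, the unnormalized posterior weight is prior × product of the cue likelihoods:
  Orthopteryx: 0.24 × 0.90 × 0.12 × 0.52 = 0.013478
  Hylamys: 0.32 × 0.75 × 0.29 × 0.17 = 0.011832
  Dryophila: 0.44 × 0.31 × 0.18 × 0.95 = 0.023324
Marginal likelihood of the evidence = 0.048635.
P(Orthopteryx | evidence) ≈ 0.013478 / 0.048635 ≈ 0.277
P(Hylamys | evidence) ≈ 0.011832 / 0.048635 ≈ 0.243
P(Dryophila | evidence) ≈ 0.023324 / 0.048635 ≈ 0.480
The largest is 0.480, so Dryophila is most probable.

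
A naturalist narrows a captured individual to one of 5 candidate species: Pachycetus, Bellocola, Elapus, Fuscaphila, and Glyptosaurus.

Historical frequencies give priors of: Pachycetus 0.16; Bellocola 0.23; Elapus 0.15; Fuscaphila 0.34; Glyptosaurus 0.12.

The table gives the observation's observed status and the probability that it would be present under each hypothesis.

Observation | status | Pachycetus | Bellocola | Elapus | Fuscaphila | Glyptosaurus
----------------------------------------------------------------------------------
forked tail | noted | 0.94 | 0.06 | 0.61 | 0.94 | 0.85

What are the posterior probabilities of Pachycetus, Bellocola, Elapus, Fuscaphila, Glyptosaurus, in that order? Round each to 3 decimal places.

Multiply each prior by the likelihood of the observation:
  Pachycetus: 0.16 × 0.94 = 0.1504
  Bellocola: 0.23 × 0.06 = 0.0138
  Elapus: 0.15 × 0.61 = 0.0915
  Fuscaphila: 0.34 × 0.94 = 0.3196
  Glyptosaurus: 0.12 × 0.85 = 0.102
Marginal likelihood of the evidence = 0.6773.
P(Pachycetus | evidence) = 0.1504 / 0.6773 ≈ 0.222
P(Bellocola | evidence) = 0.0138 / 0.6773 ≈ 0.020
P(Elapus | evidence) = 0.0915 / 0.6773 ≈ 0.135
P(Fuscaphila | evidence) = 0.3196 / 0.6773 ≈ 0.472
P(Glyptosaurus | evidence) = 0.102 / 0.6773 ≈ 0.151

0.222, 0.020, 0.135, 0.472, 0.151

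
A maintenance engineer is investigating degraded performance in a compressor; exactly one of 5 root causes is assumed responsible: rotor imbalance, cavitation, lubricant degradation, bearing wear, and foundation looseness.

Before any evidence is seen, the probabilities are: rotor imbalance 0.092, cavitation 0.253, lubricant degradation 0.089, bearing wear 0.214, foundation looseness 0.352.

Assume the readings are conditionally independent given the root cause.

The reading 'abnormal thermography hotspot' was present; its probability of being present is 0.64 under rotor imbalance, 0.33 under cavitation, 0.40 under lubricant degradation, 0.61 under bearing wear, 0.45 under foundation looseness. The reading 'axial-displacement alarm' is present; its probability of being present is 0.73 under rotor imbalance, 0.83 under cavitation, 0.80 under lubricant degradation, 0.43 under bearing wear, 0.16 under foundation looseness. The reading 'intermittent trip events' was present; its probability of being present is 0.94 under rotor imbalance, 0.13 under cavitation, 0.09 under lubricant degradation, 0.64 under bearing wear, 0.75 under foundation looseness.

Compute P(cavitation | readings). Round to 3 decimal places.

Multiply each prior by the joint likelihood of the reading pattern:
  rotor imbalance: 0.092 × 0.64 × 0.73 × 0.94 = 0.040403
  cavitation: 0.253 × 0.33 × 0.83 × 0.13 = 0.0090086
  lubricant degradation: 0.089 × 0.40 × 0.80 × 0.09 = 0.0025632
  bearing wear: 0.214 × 0.61 × 0.43 × 0.64 = 0.035925
  foundation looseness: 0.352 × 0.45 × 0.16 × 0.75 = 0.019008
The unnormalized weights sum to 0.10691.
P(cavitation | evidence) = 0.0090086 / 0.10691 ≈ 0.084.

0.084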